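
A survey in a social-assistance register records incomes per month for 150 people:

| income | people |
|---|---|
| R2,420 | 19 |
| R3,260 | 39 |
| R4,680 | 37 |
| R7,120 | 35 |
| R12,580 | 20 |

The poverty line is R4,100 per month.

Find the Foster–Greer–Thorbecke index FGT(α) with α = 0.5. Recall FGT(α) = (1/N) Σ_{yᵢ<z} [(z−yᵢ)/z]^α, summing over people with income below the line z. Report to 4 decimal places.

0.1988

Incomes under z: 19×R2,420, 39×R3,260 (q = 58 of N = 150).
Normalized shortfalls: (4100−2420)/4100 = 0.4098 (×19); (4100−3260)/4100 = 0.2049 (×39).
Raised to α = 0.5: 0.64012 (×19); 0.45263 (×39).
Sum = 29.815065; FGT(0.5) = 29.815065 / 150 = 0.1988.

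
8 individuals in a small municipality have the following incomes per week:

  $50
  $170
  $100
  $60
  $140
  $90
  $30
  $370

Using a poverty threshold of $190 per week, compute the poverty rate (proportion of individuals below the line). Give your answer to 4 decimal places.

0.8750

7 of the 8 individuals have income below $190.
H = 7/8 = 0.8750.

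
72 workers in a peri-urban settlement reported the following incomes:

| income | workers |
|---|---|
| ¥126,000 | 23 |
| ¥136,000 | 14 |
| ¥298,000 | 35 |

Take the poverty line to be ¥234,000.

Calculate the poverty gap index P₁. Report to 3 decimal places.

0.229

Below the line: 23×¥126,000, 14×¥136,000 (q = 37 of N = 72).
Gap ratios (z−y)/z: (234000−126000)/234000 = 0.4615 (×23); (234000−136000)/234000 = 0.4188 (×14).
Sum of shortfalls = 16.478632; P₁ averages over all N: 16.478632 / 72 = 0.229.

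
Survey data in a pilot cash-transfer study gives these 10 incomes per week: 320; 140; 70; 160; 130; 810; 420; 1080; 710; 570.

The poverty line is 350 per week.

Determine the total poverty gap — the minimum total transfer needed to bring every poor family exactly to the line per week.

Below z: 70, 130, 140, 160, 320 (q = 5 of N = 10).
Individual gaps: 350−70 = 280; 350−130 = 220; 350−140 = 210; 350−160 = 190; 350−320 = 30.
Aggregate gap = 930.

930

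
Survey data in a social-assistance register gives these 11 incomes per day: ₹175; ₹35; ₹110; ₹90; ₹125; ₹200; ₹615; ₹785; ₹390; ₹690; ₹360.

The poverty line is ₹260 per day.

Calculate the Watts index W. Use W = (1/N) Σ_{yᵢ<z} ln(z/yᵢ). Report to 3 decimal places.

Below the line: ₹35, ₹90, ₹110, ₹125, ₹175, ₹200 (q = 6 of N = 11).
Log shortfalls: ln(260/35) = 2.0053; ln(260/90) = 1.0609; ln(260/110) = 0.8602; ln(260/125) = 0.7324; ln(260/175) = 0.3959; ln(260/200) = 0.2624.
W = 5.317035 / 11 = 0.483.

0.483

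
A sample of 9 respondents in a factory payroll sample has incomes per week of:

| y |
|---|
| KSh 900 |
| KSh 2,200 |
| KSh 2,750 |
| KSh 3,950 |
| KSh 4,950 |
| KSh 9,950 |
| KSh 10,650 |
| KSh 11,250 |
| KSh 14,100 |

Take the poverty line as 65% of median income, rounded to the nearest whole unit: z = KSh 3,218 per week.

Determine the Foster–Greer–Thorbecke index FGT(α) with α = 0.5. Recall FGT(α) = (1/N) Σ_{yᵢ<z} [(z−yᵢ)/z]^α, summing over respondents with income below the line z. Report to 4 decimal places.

Below z: KSh 900, KSh 2,200, KSh 2,750 (q = 3 of N = 9).
Shortfall ratios: (3218−900)/3218 = 0.7203; (3218−2200)/3218 = 0.3163; (3218−2750)/3218 = 0.1454.
Raised to α = 0.5: 0.84872; 0.56245; 0.38136.
Sum = 1.792520; FGT(0.5) = 1.792520 / 9 = 0.1992.

0.1992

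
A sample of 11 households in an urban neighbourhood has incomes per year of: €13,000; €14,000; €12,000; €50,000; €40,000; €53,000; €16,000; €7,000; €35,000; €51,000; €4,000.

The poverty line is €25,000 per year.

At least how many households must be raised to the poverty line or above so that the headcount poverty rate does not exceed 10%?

5

Currently q = 6 of N = 11 are below the line (H = 0.545).
A headcount ratio of at most 10% allows at most ⌊0.10 × 11⌋ = 1 poor households.
So at least 6 − 1 = 5 must be lifted.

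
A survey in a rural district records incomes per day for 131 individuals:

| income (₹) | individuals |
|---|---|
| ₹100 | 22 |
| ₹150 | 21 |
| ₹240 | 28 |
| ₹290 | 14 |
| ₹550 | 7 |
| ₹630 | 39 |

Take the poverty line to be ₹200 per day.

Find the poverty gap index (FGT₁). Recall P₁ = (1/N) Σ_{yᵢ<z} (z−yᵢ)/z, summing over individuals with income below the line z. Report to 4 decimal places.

Below the line: 22×₹100, 21×₹150 (q = 43 of N = 131).
Relative gaps: (200−100)/200 = 0.5000 (×22); (200−150)/200 = 0.2500 (×21).
Σ = 16.250000. Dividing by the full population N = 131 gives P₁ = 0.1240.

0.1240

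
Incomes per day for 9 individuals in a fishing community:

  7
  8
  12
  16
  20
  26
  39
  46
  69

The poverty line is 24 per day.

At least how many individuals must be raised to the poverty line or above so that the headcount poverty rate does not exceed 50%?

1

Currently q = 5 of N = 9 are below the line (H = 0.556).
A headcount ratio of at most 50% allows at most ⌊0.50 × 9⌋ = 4 poor individuals.
So at least 5 − 4 = 1 must be lifted.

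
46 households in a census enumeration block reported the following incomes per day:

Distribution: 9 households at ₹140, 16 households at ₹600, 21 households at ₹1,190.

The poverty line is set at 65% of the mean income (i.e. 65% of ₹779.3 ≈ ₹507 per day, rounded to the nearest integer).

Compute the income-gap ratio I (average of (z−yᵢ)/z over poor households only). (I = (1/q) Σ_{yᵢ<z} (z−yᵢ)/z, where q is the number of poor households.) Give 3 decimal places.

Incomes under z: 9×₹140 (q = 9 of N = 46).
Shortfall ratios (z−y)/z: 0.7239 (×9); sum = 6.514793.
The income-gap ratio divides by q (the poor only): 6.514793 / 9 = 0.724.

0.724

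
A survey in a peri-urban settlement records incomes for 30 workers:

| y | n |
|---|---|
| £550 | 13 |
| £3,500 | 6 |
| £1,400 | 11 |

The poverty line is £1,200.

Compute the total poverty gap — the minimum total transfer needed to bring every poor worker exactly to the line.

Below z: 13×£550 (q = 13 of N = 30).
Individual gaps: 13×(1200−550) = 8450.
Aggregate gap = £8,450.

£8,450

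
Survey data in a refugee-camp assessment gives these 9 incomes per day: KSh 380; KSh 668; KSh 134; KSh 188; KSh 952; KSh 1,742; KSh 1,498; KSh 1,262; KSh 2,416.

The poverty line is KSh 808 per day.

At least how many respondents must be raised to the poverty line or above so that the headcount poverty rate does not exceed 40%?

1

4 of the 9 respondents are poor, so H = 4/9 = 0.444.
A headcount ratio of at most 40% allows at most ⌊0.40 × 9⌋ = 3 poor respondents.
So at least 4 − 3 = 1 must be lifted.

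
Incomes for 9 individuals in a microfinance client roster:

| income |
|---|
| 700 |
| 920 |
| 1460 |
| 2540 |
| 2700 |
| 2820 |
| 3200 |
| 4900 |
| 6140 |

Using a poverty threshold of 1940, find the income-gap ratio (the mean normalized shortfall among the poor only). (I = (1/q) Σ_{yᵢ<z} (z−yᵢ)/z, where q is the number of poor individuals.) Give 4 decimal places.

0.4708

Poor units: 700, 920, 1460 (q = 3 of N = 9).
Shortfall ratios (z−y)/z: 0.6392, 0.5258, 0.2474; sum = 1.412371.
The income-gap ratio divides by q (the poor only): 1.412371 / 3 = 0.4708.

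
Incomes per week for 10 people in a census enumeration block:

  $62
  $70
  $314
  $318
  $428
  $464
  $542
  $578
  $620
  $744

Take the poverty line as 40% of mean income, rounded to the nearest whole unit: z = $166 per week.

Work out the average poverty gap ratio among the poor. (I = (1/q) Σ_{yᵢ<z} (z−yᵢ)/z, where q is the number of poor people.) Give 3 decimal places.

Below the line: $62, $70 (q = 2 of N = 10).
Shortfall ratios (z−y)/z: 0.6265, 0.5783; sum = 1.204819.
The income-gap ratio divides by q (the poor only): 1.204819 / 2 = 0.602.

0.602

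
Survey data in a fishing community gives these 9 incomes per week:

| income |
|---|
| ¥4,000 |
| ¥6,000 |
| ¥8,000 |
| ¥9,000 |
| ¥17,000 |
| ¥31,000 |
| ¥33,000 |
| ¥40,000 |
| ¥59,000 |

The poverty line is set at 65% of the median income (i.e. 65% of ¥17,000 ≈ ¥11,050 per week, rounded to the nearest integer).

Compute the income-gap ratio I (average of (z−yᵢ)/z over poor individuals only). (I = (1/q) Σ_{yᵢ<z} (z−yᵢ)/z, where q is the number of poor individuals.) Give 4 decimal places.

Incomes under z: ¥4,000, ¥6,000, ¥8,000, ¥9,000 (q = 4 of N = 9).
Shortfall ratios (z−y)/z: 0.6380, 0.4570, 0.2760, 0.1855; sum = 1.556561.
I averages over the q = 4 poor units only: 1.556561 / 4 = 0.3891.

0.3891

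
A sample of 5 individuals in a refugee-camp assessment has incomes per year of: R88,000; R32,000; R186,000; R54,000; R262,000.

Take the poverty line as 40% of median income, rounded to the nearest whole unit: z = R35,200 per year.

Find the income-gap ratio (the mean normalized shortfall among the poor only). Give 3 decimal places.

Poor units: R32,000 (q = 1 of N = 5).
Relative gaps: 0.0909; sum = 0.090909.
The income-gap ratio divides by q (the poor only): 0.090909 / 1 = 0.091.

0.091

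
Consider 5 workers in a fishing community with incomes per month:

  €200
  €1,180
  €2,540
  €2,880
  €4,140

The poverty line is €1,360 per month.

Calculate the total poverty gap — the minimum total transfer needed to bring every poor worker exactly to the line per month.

€1,340

Poor units: €200, €1,180 (q = 2 of N = 5).
Individual gaps: 1360−200 = 1160; 1360−1180 = 180.
Aggregate gap = €1,340.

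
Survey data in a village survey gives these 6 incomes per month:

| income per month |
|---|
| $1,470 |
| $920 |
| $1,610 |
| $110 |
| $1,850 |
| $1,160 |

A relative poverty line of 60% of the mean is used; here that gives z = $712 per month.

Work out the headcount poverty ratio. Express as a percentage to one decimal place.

1 of the 6 respondents have income below $712.
H = 1/6 = 16.7%.

16.7%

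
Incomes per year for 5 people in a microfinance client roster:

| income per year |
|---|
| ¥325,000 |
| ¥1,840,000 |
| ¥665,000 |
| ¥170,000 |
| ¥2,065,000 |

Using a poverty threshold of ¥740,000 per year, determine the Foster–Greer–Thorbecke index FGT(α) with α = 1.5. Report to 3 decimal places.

0.226

Below z: ¥170,000, ¥325,000, ¥665,000 (q = 3 of N = 5).
Relative gaps: (740000−170000)/740000 = 0.7703; (740000−325000)/740000 = 0.5608; (740000−665000)/740000 = 0.1014.
Raised to α = 1.5: 0.67603; 0.41998; 0.03227.
Sum = 1.128270; FGT(1.5) = 1.128270 / 5 = 0.226.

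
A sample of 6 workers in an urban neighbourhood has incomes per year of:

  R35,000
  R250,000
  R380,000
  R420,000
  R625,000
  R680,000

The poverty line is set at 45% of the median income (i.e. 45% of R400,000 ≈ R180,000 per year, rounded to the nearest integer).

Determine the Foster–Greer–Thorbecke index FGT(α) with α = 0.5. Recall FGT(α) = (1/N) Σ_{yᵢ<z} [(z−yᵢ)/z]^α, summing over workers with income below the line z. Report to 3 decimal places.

Below z: R35,000 (q = 1 of N = 6).
Shortfall ratios: (180000−35000)/180000 = 0.8056.
Raised to α = 0.5: 0.89753.
Sum = 0.897527; FGT(0.5) = 0.897527 / 6 = 0.150.

0.150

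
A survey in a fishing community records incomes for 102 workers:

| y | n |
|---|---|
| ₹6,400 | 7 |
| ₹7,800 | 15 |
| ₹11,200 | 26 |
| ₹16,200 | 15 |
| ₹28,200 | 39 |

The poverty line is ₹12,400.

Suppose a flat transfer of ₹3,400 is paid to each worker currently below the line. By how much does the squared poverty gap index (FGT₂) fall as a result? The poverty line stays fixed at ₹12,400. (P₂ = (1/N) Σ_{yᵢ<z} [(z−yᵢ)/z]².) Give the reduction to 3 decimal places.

Before: below the line — 7×₹6,400, 15×₹7,800, 26×₹11,200; squared poverty gap index (FGT₂) = 0.03869.
After the ₹3,400 transfer: below the line — 7×₹9,800, 15×₹11,200; squared poverty gap index (FGT₂) = 0.00439.
Reduction = 0.03869 − 0.00439 = 0.034.

0.034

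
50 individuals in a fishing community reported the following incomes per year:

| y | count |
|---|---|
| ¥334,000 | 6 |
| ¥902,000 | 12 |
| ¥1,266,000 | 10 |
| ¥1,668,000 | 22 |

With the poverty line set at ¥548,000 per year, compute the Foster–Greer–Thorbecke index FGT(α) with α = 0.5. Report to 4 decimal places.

0.0750

Incomes under z: 6×¥334,000 (q = 6 of N = 50).
Normalized shortfalls: (548000−334000)/548000 = 0.3905 (×6).
Raised to α = 0.5: 0.62491 (×6).
Sum = 3.749453; FGT(0.5) = 3.749453 / 50 = 0.0750.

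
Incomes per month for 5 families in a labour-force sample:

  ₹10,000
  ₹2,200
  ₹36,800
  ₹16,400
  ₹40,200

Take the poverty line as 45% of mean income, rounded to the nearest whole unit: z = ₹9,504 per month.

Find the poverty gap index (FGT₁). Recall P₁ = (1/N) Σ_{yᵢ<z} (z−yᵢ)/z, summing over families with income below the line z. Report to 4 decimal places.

0.1537

Incomes under z: ₹2,200 (q = 1 of N = 5).
Relative gaps: (9504−2200)/9504 = 0.7685.
Sum of shortfalls = 0.768519; P₁ averages over all N: 0.768519 / 5 = 0.1537.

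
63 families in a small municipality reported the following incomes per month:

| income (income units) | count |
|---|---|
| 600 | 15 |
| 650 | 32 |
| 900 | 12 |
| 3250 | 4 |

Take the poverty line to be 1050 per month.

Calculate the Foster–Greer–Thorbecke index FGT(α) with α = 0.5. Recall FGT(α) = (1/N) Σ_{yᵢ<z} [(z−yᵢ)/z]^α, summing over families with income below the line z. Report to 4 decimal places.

0.5414

Incomes under z: 15×600, 32×650, 12×900 (q = 59 of N = 63).
Gap ratios (z−y)/z: (1050−600)/1050 = 0.4286 (×15); (1050−650)/1050 = 0.3810 (×32); (1050−900)/1050 = 0.1429 (×12).
Raised to α = 0.5: 0.65465 (×15); 0.61721 (×32); 0.37796 (×12).
Sum = 34.106208; FGT(0.5) = 34.106208 / 63 = 0.5414.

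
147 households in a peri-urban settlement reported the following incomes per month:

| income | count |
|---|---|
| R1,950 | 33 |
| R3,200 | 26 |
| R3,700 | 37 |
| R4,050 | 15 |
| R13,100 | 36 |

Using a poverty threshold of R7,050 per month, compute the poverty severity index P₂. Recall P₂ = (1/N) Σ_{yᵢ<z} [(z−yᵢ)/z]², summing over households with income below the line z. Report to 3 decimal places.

Below the line: 33×R1,950, 26×R3,200, 37×R3,700, 15×R4,050 (q = 111 of N = 147).
Normalized shortfalls: (7050−1950)/7050 = 0.7234 (×33); (7050−3200)/7050 = 0.5461 (×26); (7050−3700)/7050 = 0.4752 (×37); (7050−4050)/7050 = 0.4255 (×15).
Squared: 0.5233 (×33); 0.2982 (×26); 0.2258 (×37); 0.1811 (×15).
Sum = 36.093708; P₂ = 36.093708 / 147 = 0.246.

0.246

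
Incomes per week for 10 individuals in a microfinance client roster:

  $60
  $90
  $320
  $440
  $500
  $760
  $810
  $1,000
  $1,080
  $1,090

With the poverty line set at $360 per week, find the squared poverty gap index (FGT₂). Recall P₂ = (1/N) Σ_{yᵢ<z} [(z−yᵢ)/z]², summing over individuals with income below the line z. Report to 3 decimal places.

0.127

Incomes under z: $60, $90, $320 (q = 3 of N = 10).
Shortfall ratios: (360−60)/360 = 0.8333; (360−90)/360 = 0.7500; (360−320)/360 = 0.1111.
Squared: 0.6944; 0.5625; 0.0123.
Sum = 1.269290; P₂ = 1.269290 / 10 = 0.127.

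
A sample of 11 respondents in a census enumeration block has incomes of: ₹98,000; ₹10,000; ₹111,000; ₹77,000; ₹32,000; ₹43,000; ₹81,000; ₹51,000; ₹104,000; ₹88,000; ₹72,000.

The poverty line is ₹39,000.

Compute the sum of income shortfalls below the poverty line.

₹36,000

Below the line: ₹10,000, ₹32,000 (q = 2 of N = 11).
Individual gaps: 39000−10000 = 29000; 39000−32000 = 7000.
Aggregate gap = ₹36,000.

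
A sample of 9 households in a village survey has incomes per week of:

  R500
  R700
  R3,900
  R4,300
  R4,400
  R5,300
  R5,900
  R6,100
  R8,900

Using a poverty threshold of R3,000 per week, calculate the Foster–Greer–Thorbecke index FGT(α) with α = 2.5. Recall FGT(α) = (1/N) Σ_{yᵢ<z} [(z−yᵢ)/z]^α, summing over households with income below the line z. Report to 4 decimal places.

Incomes under z: R500, R700 (q = 2 of N = 9).
Gap ratios (z−y)/z: (3000−500)/3000 = 0.8333; (3000−700)/3000 = 0.7667.
Raised to α = 2.5: 0.63394; 0.51466.
Sum = 1.148593; FGT(2.5) = 1.148593 / 9 = 0.1276.

0.1276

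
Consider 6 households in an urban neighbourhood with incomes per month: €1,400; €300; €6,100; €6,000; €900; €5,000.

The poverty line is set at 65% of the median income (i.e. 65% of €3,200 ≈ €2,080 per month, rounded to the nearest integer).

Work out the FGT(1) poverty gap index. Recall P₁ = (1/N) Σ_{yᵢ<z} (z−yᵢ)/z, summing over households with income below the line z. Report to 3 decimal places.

0.292

Incomes under z: €300, €900, €1,400 (q = 3 of N = 6).
Gap ratios (z−y)/z: (2080−300)/2080 = 0.8558; (2080−900)/2080 = 0.5673; (2080−1400)/2080 = 0.3269.
Sum of shortfalls = 1.750000; P₁ averages over all N: 1.750000 / 6 = 0.292.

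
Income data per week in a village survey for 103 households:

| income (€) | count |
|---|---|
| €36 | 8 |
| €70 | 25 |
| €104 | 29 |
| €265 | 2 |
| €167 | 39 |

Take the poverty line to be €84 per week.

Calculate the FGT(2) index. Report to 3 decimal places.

Incomes under z: 8×€36, 25×€70 (q = 33 of N = 103).
Gap ratios (z−y)/z: (84−36)/84 = 0.5714 (×8); (84−70)/84 = 0.1667 (×25).
Squared: 0.3265 (×8); 0.0278 (×25).
Sum = 3.306689; P₂ = 3.306689 / 103 = 0.032.

0.032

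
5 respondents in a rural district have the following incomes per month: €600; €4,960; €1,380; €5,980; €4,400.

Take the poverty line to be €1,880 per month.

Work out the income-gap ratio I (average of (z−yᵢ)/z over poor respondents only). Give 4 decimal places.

0.4734

Poor units: €600, €1,380 (q = 2 of N = 5).
Shortfall ratios (z−y)/z: 0.6809, 0.2660; sum = 0.946809.
The income-gap ratio divides by q (the poor only): 0.946809 / 2 = 0.4734.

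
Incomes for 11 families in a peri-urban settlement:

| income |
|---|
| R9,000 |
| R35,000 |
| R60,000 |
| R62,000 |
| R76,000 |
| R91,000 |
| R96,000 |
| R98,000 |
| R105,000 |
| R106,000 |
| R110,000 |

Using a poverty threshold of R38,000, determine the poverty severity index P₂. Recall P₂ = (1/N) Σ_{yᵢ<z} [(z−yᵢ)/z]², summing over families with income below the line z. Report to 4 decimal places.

0.0535

Poor units: R9,000, R35,000 (q = 2 of N = 11).
Shortfall ratios: (38000−9000)/38000 = 0.7632; (38000−35000)/38000 = 0.0789.
Squared: 0.5824; 0.0062.
Sum = 0.588643; P₂ = 0.588643 / 11 = 0.0535.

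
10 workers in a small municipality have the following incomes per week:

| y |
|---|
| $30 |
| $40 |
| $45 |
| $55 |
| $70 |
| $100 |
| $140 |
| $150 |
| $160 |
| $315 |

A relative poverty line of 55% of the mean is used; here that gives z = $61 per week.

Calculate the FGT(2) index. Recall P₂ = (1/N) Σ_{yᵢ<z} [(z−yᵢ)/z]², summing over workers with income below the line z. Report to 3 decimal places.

0.046

Incomes under z: $30, $40, $45, $55 (q = 4 of N = 10).
Normalized shortfalls: (61−30)/61 = 0.5082; (61−40)/61 = 0.3443; (61−45)/61 = 0.2623; (61−55)/61 = 0.0984.
Squared: 0.2583; 0.1185; 0.0688; 0.0097.
Sum = 0.455254; P₂ = 0.455254 / 10 = 0.046.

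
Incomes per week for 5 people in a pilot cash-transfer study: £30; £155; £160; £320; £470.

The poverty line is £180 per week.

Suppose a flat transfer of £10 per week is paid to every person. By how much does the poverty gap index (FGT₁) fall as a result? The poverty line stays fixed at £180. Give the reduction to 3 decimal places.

Before: below the line — £30, £155, £160; poverty gap index (FGT₁) = 0.21667.
After the £10 transfer: below the line — £40, £165, £170; poverty gap index (FGT₁) = 0.18333.
Reduction = 0.21667 − 0.18333 = 0.033.

0.033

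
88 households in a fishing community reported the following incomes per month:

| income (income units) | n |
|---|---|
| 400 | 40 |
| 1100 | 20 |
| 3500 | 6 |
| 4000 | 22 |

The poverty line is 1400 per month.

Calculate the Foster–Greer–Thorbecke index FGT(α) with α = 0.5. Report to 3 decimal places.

Incomes under z: 40×400, 20×1100 (q = 60 of N = 88).
Normalized shortfalls: (1400−400)/1400 = 0.7143 (×40); (1400−1100)/1400 = 0.2143 (×20).
Raised to α = 0.5: 0.84515 (×40); 0.46291 (×20).
Sum = 43.064371; FGT(0.5) = 43.064371 / 88 = 0.489.

0.489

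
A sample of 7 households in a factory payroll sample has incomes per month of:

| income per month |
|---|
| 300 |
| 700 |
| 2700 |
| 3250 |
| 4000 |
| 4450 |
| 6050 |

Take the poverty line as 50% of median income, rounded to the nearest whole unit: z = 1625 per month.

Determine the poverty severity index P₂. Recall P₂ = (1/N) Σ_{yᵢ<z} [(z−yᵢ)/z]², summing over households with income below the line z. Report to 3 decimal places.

Below the line: 300, 700 (q = 2 of N = 7).
Relative gaps: (1625−300)/1625 = 0.8154; (1625−700)/1625 = 0.5692.
Squared: 0.6649; 0.3240.
Sum = 0.988876; P₂ = 0.988876 / 7 = 0.141.

0.141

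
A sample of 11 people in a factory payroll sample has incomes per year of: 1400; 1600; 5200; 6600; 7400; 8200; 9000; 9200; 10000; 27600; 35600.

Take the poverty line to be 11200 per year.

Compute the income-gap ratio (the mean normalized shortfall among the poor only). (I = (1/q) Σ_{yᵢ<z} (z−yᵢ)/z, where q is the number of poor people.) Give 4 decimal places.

0.4187

Incomes under z: 1400, 1600, 5200, 6600, 7400, 8200, 9000, 9200, 10000 (q = 9 of N = 11).
Shortfall ratios (z−y)/z: 0.8750, 0.8571, 0.5357, 0.4107, 0.3393, 0.2679, 0.1964, 0.1786, 0.1071; sum = 3.767857.
I averages over the q = 9 poor units only: 3.767857 / 9 = 0.4187.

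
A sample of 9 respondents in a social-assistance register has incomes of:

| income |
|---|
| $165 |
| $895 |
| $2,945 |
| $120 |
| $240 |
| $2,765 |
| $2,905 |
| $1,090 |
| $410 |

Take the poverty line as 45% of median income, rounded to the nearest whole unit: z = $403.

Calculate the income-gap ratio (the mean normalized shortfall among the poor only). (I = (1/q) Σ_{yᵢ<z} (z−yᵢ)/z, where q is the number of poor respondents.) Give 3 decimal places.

Incomes under z: $120, $165, $240 (q = 3 of N = 9).
Relative gaps: 0.7022, 0.5906, 0.4045; sum = 1.697270.
The income-gap ratio divides by q (the poor only): 1.697270 / 3 = 0.566.

0.566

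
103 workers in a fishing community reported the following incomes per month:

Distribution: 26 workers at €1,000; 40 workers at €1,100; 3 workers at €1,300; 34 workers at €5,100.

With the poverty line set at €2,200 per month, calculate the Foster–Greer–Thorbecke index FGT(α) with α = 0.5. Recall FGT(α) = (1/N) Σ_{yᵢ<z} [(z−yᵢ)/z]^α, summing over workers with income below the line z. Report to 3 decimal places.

Below z: 26×€1,000, 40×€1,100, 3×€1,300 (q = 69 of N = 103).
Normalized shortfalls: (2200−1000)/2200 = 0.5455 (×26); (2200−1100)/2200 = 0.5000 (×40); (2200−1300)/2200 = 0.4091 (×3).
Raised to α = 0.5: 0.73855 (×26); 0.70711 (×40); 0.63960 (×3).
Sum = 49.405350; FGT(0.5) = 49.405350 / 103 = 0.480.

0.480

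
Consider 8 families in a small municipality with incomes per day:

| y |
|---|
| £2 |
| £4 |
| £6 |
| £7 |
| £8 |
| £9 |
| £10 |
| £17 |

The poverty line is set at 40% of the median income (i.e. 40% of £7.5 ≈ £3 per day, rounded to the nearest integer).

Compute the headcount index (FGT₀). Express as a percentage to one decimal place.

12.5%

1 of the 8 families have income below £3.
H = 1/8 = 12.5%.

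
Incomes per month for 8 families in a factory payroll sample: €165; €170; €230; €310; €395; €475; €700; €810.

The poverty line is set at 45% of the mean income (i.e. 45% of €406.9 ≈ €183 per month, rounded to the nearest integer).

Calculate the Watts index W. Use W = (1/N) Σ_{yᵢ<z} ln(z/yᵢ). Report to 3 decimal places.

0.022

Poor units: €165, €170 (q = 2 of N = 8).
Log shortfalls: ln(183/165) = 0.1035; ln(183/170) = 0.0737.
W = 0.177228 / 8 = 0.022.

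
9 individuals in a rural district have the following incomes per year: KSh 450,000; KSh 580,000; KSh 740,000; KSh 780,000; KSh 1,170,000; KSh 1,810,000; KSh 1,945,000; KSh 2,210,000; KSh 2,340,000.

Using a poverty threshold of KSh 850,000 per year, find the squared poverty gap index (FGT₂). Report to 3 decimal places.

0.038

Below z: KSh 450,000, KSh 580,000, KSh 740,000, KSh 780,000 (q = 4 of N = 9).
Relative gaps: (850000−450000)/850000 = 0.4706; (850000−580000)/850000 = 0.3176; (850000−740000)/850000 = 0.1294; (850000−780000)/850000 = 0.0824.
Squared: 0.2215; 0.1009; 0.0167; 0.0068.
Sum = 0.345882; P₂ = 0.345882 / 9 = 0.038.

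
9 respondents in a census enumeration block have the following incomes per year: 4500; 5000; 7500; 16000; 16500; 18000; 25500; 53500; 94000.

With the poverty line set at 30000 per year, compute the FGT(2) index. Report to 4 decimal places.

0.2869

Incomes under z: 4500, 5000, 7500, 16000, 16500, 18000, 25500 (q = 7 of N = 9).
Gap ratios (z−y)/z: (30000−4500)/30000 = 0.8500; (30000−5000)/30000 = 0.8333; (30000−7500)/30000 = 0.7500; (30000−16000)/30000 = 0.4667; (30000−16500)/30000 = 0.4500; (30000−18000)/30000 = 0.4000; (30000−25500)/30000 = 0.1500.
Squared: 0.7225; 0.6944; 0.5625; 0.2178; 0.2025; 0.1600; 0.0225.
Sum = 2.582222; P₂ = 2.582222 / 9 = 0.2869.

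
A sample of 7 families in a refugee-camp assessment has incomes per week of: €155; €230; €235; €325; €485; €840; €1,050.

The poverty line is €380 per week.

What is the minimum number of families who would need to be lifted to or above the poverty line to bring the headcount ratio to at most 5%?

4 of the 7 families are poor, so H = 4/7 = 0.571.
A headcount ratio of at most 5% allows at most ⌊0.05 × 7⌋ = 0 poor families.
So at least 4 − 0 = 4 must be lifted.

4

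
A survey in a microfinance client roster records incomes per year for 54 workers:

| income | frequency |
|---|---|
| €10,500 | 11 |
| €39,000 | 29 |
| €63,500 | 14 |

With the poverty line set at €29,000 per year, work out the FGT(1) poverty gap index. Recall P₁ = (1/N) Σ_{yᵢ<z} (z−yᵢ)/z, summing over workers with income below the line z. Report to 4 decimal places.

0.1299

Incomes under z: 11×€10,500 (q = 11 of N = 54).
Shortfall ratios: (29000−10500)/29000 = 0.6379 (×11).
Sum of shortfalls = 7.017241; P₁ averages over all N: 7.017241 / 54 = 0.1299.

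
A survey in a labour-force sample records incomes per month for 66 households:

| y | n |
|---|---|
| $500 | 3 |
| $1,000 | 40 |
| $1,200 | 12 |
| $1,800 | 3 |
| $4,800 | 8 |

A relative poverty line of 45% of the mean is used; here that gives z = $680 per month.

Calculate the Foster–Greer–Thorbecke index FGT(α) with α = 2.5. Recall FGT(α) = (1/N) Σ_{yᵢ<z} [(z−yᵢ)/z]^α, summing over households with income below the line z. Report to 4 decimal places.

Below the line: 3×$500 (q = 3 of N = 66).
Normalized shortfalls: (680−500)/680 = 0.2647 (×3).
Raised to α = 2.5: 0.03605 (×3).
Sum = 0.108151; FGT(2.5) = 0.108151 / 66 = 0.0016.

0.0016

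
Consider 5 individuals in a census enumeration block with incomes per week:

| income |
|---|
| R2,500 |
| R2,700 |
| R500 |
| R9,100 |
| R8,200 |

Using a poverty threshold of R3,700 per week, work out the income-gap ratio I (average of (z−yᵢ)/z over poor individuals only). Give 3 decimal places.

Incomes under z: R500, R2,500, R2,700 (q = 3 of N = 5).
Relative gaps: 0.8649, 0.3243, 0.2703; sum = 1.459459.
The income-gap ratio divides by q (the poor only): 1.459459 / 3 = 0.486.

0.486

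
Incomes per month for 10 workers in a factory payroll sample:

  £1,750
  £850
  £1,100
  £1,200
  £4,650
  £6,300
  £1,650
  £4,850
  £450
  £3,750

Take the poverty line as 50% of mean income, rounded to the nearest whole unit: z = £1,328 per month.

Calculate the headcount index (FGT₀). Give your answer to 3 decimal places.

4 of the 10 workers have income below £1,328.
H = 4/10 = 0.400.

0.400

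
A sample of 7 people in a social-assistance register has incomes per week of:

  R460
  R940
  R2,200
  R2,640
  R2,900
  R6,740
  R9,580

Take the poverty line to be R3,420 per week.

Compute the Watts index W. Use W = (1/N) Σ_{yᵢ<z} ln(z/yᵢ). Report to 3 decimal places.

0.595

Incomes under z: R460, R940, R2,200, R2,640, R2,900 (q = 5 of N = 7).
ln(z/y) terms: ln(3420/460) = 2.0062; ln(3420/940) = 1.2915; ln(3420/2200) = 0.4412; ln(3420/2640) = 0.2589; ln(3420/2900) = 0.1649.
W = 4.162660 / 7 = 0.595.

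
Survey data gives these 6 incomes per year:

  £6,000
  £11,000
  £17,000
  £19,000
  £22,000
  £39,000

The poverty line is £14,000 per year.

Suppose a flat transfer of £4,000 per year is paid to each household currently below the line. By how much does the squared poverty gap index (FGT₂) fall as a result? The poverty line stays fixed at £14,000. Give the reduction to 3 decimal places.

Before: below the line — £6,000, £11,000; squared poverty gap index (FGT₂) = 0.06207.
After the £4,000 transfer: below the line — £10,000; squared poverty gap index (FGT₂) = 0.01361.
Reduction = 0.06207 − 0.01361 = 0.048.

0.048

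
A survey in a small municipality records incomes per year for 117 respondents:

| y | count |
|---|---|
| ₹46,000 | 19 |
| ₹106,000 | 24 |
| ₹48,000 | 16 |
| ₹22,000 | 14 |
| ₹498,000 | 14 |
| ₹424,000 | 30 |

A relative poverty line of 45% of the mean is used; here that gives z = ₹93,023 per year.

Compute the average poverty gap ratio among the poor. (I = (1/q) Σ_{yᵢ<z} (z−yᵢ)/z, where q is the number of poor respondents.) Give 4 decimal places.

0.5722

Poor units: 14×₹22,000, 19×₹46,000, 16×₹48,000 (q = 49 of N = 117).
Shortfall ratios (z−y)/z: 0.7635 (×14), 0.5055 (×19), 0.4840 (×16); sum = 28.037442.
The income-gap ratio divides by q (the poor only): 28.037442 / 49 = 0.5722.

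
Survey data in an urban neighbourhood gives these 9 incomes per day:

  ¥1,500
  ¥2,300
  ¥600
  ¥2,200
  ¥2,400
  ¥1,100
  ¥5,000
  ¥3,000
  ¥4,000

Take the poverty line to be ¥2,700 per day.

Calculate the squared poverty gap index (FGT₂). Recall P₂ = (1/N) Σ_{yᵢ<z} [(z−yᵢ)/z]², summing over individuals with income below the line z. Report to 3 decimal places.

Below z: ¥600, ¥1,100, ¥1,500, ¥2,200, ¥2,300, ¥2,400 (q = 6 of N = 9).
Gap ratios (z−y)/z: (2700−600)/2700 = 0.7778; (2700−1100)/2700 = 0.5926; (2700−1500)/2700 = 0.4444; (2700−2200)/2700 = 0.1852; (2700−2300)/2700 = 0.1481; (2700−2400)/2700 = 0.1111.
Squared: 0.6049; 0.3512; 0.1975; 0.0343; 0.0219; 0.0123.
Sum = 1.222222; P₂ = 1.222222 / 9 = 0.136.

0.136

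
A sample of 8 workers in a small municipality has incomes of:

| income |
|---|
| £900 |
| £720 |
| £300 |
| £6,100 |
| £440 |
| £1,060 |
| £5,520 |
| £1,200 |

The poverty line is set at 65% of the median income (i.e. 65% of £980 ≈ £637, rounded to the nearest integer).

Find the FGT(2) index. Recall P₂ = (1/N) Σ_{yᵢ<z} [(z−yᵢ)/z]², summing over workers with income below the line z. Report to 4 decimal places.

Incomes under z: £300, £440 (q = 2 of N = 8).
Gap ratios (z−y)/z: (637−300)/637 = 0.5290; (637−440)/637 = 0.3093.
Squared: 0.2799; 0.0956.
Sum = 0.375529; P₂ = 0.375529 / 8 = 0.0469.

0.0469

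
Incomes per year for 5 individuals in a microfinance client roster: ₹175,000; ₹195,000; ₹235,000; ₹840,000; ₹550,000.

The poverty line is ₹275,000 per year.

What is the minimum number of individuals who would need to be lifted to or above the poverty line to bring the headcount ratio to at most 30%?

2

Currently q = 3 of N = 5 are below the line (H = 0.600).
A headcount ratio of at most 30% allows at most ⌊0.30 × 5⌋ = 1 poor individuals.
So at least 3 − 1 = 2 must be lifted.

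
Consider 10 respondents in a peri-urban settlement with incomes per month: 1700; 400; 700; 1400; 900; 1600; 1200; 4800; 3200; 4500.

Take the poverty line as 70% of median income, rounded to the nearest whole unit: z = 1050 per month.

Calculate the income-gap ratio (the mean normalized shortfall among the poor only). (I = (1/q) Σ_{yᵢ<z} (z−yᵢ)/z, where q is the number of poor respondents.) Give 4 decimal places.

Poor units: 400, 700, 900 (q = 3 of N = 10).
Relative gaps: 0.6190, 0.3333, 0.1429; sum = 1.095238.
The income-gap ratio divides by q (the poor only): 1.095238 / 3 = 0.3651.

0.3651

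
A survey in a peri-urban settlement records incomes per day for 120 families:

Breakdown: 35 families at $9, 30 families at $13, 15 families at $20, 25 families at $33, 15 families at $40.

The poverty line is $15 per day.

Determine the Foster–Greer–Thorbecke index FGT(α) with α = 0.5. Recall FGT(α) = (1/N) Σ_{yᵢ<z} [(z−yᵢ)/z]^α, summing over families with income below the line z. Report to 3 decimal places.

0.276

Below the line: 35×$9, 30×$13 (q = 65 of N = 120).
Shortfall ratios: (15−9)/15 = 0.4000 (×35); (15−13)/15 = 0.1333 (×30).
Raised to α = 0.5: 0.63246 (×35); 0.36515 (×30).
Sum = 33.090395; FGT(0.5) = 33.090395 / 120 = 0.276.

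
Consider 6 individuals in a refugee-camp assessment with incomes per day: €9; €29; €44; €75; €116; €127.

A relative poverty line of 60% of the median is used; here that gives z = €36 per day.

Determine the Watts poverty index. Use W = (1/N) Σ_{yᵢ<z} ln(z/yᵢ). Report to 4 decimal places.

0.2671

Below the line: €9, €29 (q = 2 of N = 6).
Log gaps: ln(36/9) = 1.3863; ln(36/29) = 0.2162.
W = 1.602517 / 6 = 0.2671.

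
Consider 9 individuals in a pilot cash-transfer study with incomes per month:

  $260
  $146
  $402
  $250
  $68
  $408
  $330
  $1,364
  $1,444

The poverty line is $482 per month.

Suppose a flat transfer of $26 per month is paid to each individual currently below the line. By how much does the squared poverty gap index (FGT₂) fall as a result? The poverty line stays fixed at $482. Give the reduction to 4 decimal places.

0.0353

Before: below the line — $68, $146, $250, $260, $330, $402, $408; squared poverty gap index (FGT₂) = 0.202007.
After the $26 transfer: below the line — $94, $172, $276, $286, $356, $428, $434; squared poverty gap index (FGT₂) = 0.166717.
Reduction = 0.202007 − 0.166717 = 0.0353.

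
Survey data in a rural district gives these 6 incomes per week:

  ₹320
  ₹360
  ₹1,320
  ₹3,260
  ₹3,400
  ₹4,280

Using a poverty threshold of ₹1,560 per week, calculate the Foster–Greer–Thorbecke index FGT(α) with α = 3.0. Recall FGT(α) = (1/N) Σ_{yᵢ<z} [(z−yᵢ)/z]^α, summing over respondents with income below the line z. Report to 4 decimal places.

Poor units: ₹320, ₹360, ₹1,320 (q = 3 of N = 6).
Shortfall ratios: (1560−320)/1560 = 0.7949; (1560−360)/1560 = 0.7692; (1560−1320)/1560 = 0.1538.
Raised to α = 3.0: 0.50222; 0.45517; 0.00364.
Sum = 0.961024; FGT(3.0) = 0.961024 / 6 = 0.1602.

0.1602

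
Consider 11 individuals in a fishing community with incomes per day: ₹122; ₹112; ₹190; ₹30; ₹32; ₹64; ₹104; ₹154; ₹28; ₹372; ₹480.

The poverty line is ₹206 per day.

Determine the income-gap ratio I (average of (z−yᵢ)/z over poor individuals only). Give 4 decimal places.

Incomes under z: ₹28, ₹30, ₹32, ₹64, ₹104, ₹112, ₹122, ₹154, ₹190 (q = 9 of N = 11).
Shortfall ratios (z−y)/z: 0.8641, 0.8544, 0.8447, 0.6893, 0.4951, 0.4563, 0.4078, 0.2524, 0.0777; sum = 4.941748.
I averages over the q = 9 poor units only: 4.941748 / 9 = 0.5491.

0.5491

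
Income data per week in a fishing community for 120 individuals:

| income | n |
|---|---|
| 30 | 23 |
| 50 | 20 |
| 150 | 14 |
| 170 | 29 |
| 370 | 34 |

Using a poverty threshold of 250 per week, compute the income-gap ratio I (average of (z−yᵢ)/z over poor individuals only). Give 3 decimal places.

0.594

Poor units: 23×30, 20×50, 14×150, 29×170 (q = 86 of N = 120).
Relative gaps: 0.8800 (×23), 0.8000 (×20), 0.4000 (×14), 0.3200 (×29); sum = 51.120000.
I averages over the q = 86 poor units only: 51.120000 / 86 = 0.594.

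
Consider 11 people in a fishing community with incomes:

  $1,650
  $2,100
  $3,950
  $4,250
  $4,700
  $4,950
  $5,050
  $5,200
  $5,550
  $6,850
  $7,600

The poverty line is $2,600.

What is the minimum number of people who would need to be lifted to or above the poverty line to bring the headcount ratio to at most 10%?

Currently q = 2 of N = 11 are below the line (H = 0.182).
A headcount ratio of at most 10% allows at most ⌊0.10 × 11⌋ = 1 poor people.
So at least 2 − 1 = 1 must be lifted.

1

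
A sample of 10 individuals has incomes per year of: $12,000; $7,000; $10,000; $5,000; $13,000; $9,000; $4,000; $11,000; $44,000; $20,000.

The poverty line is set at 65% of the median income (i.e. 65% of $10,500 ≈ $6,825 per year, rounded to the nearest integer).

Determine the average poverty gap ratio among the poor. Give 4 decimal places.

0.3407

Poor units: $4,000, $5,000 (q = 2 of N = 10).
Shortfall ratios (z−y)/z: 0.4139, 0.2674; sum = 0.681319.
I averages over the q = 2 poor units only: 0.681319 / 2 = 0.3407.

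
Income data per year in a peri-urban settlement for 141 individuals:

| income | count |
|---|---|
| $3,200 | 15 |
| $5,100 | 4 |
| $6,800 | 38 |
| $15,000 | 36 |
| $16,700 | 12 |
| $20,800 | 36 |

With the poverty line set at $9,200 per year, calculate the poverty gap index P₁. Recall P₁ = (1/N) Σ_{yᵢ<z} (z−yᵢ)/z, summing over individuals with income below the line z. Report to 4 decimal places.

0.1523

Below z: 15×$3,200, 4×$5,100, 38×$6,800 (q = 57 of N = 141).
Normalized shortfalls: (9200−3200)/9200 = 0.6522 (×15); (9200−5100)/9200 = 0.4457 (×4); (9200−6800)/9200 = 0.2609 (×38).
Σ = 21.478261. Dividing by the full population N = 141 gives P₁ = 0.1523.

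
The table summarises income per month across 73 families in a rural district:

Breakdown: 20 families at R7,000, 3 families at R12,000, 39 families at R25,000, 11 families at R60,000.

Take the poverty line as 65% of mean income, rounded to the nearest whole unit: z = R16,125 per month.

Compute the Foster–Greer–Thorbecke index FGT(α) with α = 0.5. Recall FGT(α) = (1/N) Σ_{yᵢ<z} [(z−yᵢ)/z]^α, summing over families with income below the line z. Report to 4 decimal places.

Poor units: 20×R7,000, 3×R12,000 (q = 23 of N = 73).
Shortfall ratios: (16125−7000)/16125 = 0.5659 (×20); (16125−12000)/16125 = 0.2558 (×3).
Raised to α = 0.5: 0.75226 (×20); 0.50578 (×3).
Sum = 16.562493; FGT(0.5) = 16.562493 / 73 = 0.2269.

0.2269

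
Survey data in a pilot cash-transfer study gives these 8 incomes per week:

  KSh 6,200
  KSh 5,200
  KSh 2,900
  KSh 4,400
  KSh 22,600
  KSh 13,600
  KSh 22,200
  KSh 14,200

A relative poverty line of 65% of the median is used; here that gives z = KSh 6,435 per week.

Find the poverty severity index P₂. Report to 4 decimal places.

0.0550

Below z: KSh 2,900, KSh 4,400, KSh 5,200, KSh 6,200 (q = 4 of N = 8).
Normalized shortfalls: (6435−2900)/6435 = 0.5493; (6435−4400)/6435 = 0.3162; (6435−5200)/6435 = 0.1919; (6435−6200)/6435 = 0.0365.
Squared: 0.3018; 0.1000; 0.0368; 0.0013.
Sum = 0.439948; P₂ = 0.439948 / 8 = 0.0550.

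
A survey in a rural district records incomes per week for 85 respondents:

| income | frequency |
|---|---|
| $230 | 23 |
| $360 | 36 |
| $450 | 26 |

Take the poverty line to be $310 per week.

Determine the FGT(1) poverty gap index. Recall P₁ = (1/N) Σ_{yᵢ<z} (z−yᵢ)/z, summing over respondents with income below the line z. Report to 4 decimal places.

Poor units: 23×$230 (q = 23 of N = 85).
Gap ratios (z−y)/z: (310−230)/310 = 0.2581 (×23).
Σ = 5.935484. Dividing by the full population N = 85 gives P₁ = 0.0698.

0.0698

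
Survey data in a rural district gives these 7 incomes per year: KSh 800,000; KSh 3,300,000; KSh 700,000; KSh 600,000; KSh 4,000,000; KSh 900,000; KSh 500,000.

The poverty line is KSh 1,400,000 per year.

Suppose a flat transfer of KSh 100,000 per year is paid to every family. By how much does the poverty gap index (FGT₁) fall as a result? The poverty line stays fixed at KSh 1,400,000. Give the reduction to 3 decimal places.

Before: below the line — KSh 500,000, KSh 600,000, KSh 700,000, KSh 800,000, KSh 900,000; poverty gap index (FGT₁) = 0.35714.
After the KSh 100,000 transfer: below the line — KSh 600,000, KSh 700,000, KSh 800,000, KSh 900,000, KSh 1,000,000; poverty gap index (FGT₁) = 0.30612.
Reduction = 0.35714 − 0.30612 = 0.051.

0.051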